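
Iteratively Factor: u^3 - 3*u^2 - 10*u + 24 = (u + 3)*(u^2 - 6*u + 8) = (u - 2)*(u + 3)*(u - 4)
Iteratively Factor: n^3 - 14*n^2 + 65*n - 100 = (n - 4)*(n^2 - 10*n + 25) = (n - 5)*(n - 4)*(n - 5)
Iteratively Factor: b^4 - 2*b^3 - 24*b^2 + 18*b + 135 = (b + 3)*(b^3 - 5*b^2 - 9*b + 45) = (b + 3)^2*(b^2 - 8*b + 15) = (b - 5)*(b + 3)^2*(b - 3)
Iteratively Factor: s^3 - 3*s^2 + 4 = (s - 2)*(s^2 - s - 2) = (s - 2)^2*(s + 1)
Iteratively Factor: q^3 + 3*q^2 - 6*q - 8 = (q + 4)*(q^2 - q - 2) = (q - 2)*(q + 4)*(q + 1)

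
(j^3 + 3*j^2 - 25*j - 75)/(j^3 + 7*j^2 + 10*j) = (j^2 - 2*j - 15)/(j*(j + 2))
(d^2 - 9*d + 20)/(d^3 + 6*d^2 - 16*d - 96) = (d - 5)/(d^2 + 10*d + 24)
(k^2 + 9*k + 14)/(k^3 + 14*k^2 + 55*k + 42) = (k + 2)/(k^2 + 7*k + 6)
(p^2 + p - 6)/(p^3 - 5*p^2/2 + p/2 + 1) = 2*(p + 3)/(2*p^2 - p - 1)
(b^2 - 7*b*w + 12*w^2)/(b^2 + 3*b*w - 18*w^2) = (b - 4*w)/(b + 6*w)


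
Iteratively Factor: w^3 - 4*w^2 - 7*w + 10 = (w - 1)*(w^2 - 3*w - 10) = (w - 1)*(w + 2)*(w - 5)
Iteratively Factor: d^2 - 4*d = (d)*(d - 4)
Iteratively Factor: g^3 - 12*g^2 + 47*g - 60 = (g - 5)*(g^2 - 7*g + 12) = (g - 5)*(g - 3)*(g - 4)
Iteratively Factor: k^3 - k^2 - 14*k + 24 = (k - 3)*(k^2 + 2*k - 8) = (k - 3)*(k + 4)*(k - 2)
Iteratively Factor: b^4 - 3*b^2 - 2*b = (b - 2)*(b^3 + 2*b^2 + b) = b*(b - 2)*(b^2 + 2*b + 1) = b*(b - 2)*(b + 1)*(b + 1)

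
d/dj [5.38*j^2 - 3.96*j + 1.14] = 10.76*j - 3.96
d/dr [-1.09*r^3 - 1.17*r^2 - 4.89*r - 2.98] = -3.27*r^2 - 2.34*r - 4.89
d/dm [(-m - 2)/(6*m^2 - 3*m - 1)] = (6*m^2 + 24*m - 5)/(36*m^4 - 36*m^3 - 3*m^2 + 6*m + 1)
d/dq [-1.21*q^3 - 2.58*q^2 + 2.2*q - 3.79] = -3.63*q^2 - 5.16*q + 2.2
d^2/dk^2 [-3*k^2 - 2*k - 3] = -6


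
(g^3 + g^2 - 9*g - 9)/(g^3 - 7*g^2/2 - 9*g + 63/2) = 2*(g + 1)/(2*g - 7)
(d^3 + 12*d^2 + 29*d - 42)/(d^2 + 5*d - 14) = (d^2 + 5*d - 6)/(d - 2)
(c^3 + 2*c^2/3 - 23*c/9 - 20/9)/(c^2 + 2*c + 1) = (c^2 - c/3 - 20/9)/(c + 1)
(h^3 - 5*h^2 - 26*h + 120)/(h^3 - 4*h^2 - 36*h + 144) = (h + 5)/(h + 6)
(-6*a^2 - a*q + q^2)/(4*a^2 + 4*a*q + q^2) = (-3*a + q)/(2*a + q)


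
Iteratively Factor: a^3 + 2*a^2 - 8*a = (a - 2)*(a^2 + 4*a) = (a - 2)*(a + 4)*(a)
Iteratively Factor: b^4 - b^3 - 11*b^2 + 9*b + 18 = (b + 1)*(b^3 - 2*b^2 - 9*b + 18) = (b - 3)*(b + 1)*(b^2 + b - 6) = (b - 3)*(b - 2)*(b + 1)*(b + 3)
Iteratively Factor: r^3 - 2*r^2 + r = (r)*(r^2 - 2*r + 1) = r*(r - 1)*(r - 1)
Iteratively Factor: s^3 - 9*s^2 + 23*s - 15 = (s - 3)*(s^2 - 6*s + 5) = (s - 5)*(s - 3)*(s - 1)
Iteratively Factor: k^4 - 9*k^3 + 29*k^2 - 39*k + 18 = (k - 3)*(k^3 - 6*k^2 + 11*k - 6) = (k - 3)^2*(k^2 - 3*k + 2) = (k - 3)^2*(k - 1)*(k - 2)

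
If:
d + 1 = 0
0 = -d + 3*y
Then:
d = -1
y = -1/3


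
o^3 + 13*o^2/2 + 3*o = o*(o + 1/2)*(o + 6)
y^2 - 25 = (y - 5)*(y + 5)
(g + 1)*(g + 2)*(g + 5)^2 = g^4 + 13*g^3 + 57*g^2 + 95*g + 50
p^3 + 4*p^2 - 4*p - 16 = (p - 2)*(p + 2)*(p + 4)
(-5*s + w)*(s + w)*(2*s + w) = -10*s^3 - 13*s^2*w - 2*s*w^2 + w^3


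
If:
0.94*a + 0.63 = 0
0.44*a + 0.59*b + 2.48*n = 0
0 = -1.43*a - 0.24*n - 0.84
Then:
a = -0.67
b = -1.57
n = 0.49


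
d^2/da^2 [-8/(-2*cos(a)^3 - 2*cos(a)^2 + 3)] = 4*(2*(1 - cos(4*a))*(3*cos(a) + 2)^2 + (3*cos(a) + 8*cos(2*a) + 9*cos(3*a))*(2*cos(a)^3 + 2*cos(a)^2 - 3))/(2*cos(a)^3 + 2*cos(a)^2 - 3)^3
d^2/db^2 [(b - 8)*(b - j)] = 2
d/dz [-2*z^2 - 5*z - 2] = -4*z - 5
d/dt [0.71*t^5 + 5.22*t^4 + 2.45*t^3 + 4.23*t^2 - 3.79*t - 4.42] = 3.55*t^4 + 20.88*t^3 + 7.35*t^2 + 8.46*t - 3.79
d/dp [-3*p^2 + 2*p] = 2 - 6*p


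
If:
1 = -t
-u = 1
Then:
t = -1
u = -1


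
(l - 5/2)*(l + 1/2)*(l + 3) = l^3 + l^2 - 29*l/4 - 15/4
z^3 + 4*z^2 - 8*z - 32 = (z + 4)*(z - 2*sqrt(2))*(z + 2*sqrt(2))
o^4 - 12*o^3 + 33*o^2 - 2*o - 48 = (o - 8)*(o - 3)*(o - 2)*(o + 1)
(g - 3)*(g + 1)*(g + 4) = g^3 + 2*g^2 - 11*g - 12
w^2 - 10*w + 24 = (w - 6)*(w - 4)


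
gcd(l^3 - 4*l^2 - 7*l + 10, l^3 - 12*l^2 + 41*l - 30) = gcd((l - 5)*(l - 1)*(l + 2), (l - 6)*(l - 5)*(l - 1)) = l^2 - 6*l + 5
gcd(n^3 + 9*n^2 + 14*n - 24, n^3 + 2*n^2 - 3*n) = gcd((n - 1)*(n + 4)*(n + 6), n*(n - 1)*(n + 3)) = n - 1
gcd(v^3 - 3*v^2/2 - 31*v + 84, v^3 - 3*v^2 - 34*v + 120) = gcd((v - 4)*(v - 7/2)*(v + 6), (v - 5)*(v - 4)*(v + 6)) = v^2 + 2*v - 24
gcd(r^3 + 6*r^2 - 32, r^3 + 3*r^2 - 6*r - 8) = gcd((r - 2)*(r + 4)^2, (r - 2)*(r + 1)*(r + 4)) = r^2 + 2*r - 8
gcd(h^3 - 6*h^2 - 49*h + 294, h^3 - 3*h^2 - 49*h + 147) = h^2 - 49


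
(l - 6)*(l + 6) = l^2 - 36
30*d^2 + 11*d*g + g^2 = (5*d + g)*(6*d + g)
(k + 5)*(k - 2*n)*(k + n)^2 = k^4 + 5*k^3 - 3*k^2*n^2 - 2*k*n^3 - 15*k*n^2 - 10*n^3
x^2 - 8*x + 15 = (x - 5)*(x - 3)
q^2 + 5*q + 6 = (q + 2)*(q + 3)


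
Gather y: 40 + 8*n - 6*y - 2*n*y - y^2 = 8*n - y^2 + y*(-2*n - 6) + 40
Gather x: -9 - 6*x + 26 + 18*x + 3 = 12*x + 20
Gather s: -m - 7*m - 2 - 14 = -8*m - 16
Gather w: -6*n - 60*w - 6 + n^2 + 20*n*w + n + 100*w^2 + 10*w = n^2 - 5*n + 100*w^2 + w*(20*n - 50) - 6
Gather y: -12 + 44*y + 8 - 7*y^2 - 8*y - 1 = -7*y^2 + 36*y - 5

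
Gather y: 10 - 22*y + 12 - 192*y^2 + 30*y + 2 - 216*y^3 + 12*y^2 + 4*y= -216*y^3 - 180*y^2 + 12*y + 24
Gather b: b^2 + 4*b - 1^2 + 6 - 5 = b^2 + 4*b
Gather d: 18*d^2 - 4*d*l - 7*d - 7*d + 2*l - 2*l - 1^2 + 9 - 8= 18*d^2 + d*(-4*l - 14)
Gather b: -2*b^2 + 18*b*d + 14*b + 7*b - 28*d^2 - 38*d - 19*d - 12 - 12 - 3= -2*b^2 + b*(18*d + 21) - 28*d^2 - 57*d - 27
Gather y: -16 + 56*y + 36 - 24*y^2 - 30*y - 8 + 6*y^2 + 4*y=-18*y^2 + 30*y + 12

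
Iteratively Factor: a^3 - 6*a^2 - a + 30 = (a - 3)*(a^2 - 3*a - 10) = (a - 3)*(a + 2)*(a - 5)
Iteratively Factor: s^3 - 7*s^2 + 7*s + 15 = (s - 5)*(s^2 - 2*s - 3) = (s - 5)*(s - 3)*(s + 1)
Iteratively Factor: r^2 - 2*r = (r)*(r - 2)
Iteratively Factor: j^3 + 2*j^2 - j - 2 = (j - 1)*(j^2 + 3*j + 2) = (j - 1)*(j + 1)*(j + 2)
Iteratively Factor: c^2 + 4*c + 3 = (c + 3)*(c + 1)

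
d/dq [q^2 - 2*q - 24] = 2*q - 2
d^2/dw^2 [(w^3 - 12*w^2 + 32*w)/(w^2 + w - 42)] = 6*(29*w^3 - 546*w^2 + 3108*w - 6608)/(w^6 + 3*w^5 - 123*w^4 - 251*w^3 + 5166*w^2 + 5292*w - 74088)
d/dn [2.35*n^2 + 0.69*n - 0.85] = 4.7*n + 0.69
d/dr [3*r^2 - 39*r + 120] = 6*r - 39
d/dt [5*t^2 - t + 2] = 10*t - 1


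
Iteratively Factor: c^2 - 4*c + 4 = (c - 2)*(c - 2)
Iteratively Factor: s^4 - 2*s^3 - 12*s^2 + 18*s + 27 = (s - 3)*(s^3 + s^2 - 9*s - 9) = (s - 3)^2*(s^2 + 4*s + 3) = (s - 3)^2*(s + 1)*(s + 3)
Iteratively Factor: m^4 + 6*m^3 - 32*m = (m - 2)*(m^3 + 8*m^2 + 16*m) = (m - 2)*(m + 4)*(m^2 + 4*m) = (m - 2)*(m + 4)^2*(m)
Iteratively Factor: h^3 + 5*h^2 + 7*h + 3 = (h + 3)*(h^2 + 2*h + 1) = (h + 1)*(h + 3)*(h + 1)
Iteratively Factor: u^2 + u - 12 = (u - 3)*(u + 4)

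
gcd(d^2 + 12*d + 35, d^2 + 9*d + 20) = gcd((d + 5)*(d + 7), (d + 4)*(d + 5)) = d + 5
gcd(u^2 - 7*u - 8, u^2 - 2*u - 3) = u + 1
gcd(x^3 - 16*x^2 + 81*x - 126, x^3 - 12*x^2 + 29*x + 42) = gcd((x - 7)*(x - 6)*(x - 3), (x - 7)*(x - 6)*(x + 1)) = x^2 - 13*x + 42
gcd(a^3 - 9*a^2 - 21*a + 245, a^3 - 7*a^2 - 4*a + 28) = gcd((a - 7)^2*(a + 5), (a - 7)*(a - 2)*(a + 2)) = a - 7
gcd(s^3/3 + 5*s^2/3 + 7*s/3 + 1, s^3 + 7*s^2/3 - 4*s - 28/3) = 1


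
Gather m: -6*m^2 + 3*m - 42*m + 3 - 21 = -6*m^2 - 39*m - 18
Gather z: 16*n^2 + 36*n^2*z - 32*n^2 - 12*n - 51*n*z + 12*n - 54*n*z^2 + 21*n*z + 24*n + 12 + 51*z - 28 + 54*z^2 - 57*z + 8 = -16*n^2 + 24*n + z^2*(54 - 54*n) + z*(36*n^2 - 30*n - 6) - 8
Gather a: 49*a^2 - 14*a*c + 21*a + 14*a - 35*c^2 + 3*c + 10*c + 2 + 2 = 49*a^2 + a*(35 - 14*c) - 35*c^2 + 13*c + 4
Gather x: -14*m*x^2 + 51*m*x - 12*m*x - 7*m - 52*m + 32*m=-14*m*x^2 + 39*m*x - 27*m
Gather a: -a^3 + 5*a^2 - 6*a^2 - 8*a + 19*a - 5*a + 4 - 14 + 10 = -a^3 - a^2 + 6*a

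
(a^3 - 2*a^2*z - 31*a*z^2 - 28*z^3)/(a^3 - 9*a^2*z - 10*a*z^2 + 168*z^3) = (-a - z)/(-a + 6*z)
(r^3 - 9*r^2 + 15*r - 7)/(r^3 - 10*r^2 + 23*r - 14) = (r - 1)/(r - 2)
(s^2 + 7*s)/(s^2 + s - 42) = s/(s - 6)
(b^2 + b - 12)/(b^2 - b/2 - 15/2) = 2*(b + 4)/(2*b + 5)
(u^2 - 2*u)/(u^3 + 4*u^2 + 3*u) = (u - 2)/(u^2 + 4*u + 3)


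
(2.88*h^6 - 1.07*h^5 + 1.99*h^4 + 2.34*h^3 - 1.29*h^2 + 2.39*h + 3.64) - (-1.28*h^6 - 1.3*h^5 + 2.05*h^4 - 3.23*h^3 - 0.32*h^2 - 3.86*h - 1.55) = 4.16*h^6 + 0.23*h^5 - 0.0599999999999998*h^4 + 5.57*h^3 - 0.97*h^2 + 6.25*h + 5.19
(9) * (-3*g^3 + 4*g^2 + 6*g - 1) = -27*g^3 + 36*g^2 + 54*g - 9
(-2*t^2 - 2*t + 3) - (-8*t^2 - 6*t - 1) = 6*t^2 + 4*t + 4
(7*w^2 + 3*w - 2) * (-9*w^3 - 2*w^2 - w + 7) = -63*w^5 - 41*w^4 + 5*w^3 + 50*w^2 + 23*w - 14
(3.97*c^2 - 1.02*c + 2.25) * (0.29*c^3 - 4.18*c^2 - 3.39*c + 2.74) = 1.1513*c^5 - 16.8904*c^4 - 8.5422*c^3 + 4.9306*c^2 - 10.4223*c + 6.165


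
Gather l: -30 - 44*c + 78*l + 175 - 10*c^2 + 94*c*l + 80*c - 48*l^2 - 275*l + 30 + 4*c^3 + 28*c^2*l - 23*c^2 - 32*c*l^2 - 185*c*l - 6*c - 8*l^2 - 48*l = 4*c^3 - 33*c^2 + 30*c + l^2*(-32*c - 56) + l*(28*c^2 - 91*c - 245) + 175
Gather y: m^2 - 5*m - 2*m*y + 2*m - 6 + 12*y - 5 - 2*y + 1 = m^2 - 3*m + y*(10 - 2*m) - 10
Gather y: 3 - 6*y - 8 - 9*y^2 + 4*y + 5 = -9*y^2 - 2*y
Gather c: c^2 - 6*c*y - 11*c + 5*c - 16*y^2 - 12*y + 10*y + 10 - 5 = c^2 + c*(-6*y - 6) - 16*y^2 - 2*y + 5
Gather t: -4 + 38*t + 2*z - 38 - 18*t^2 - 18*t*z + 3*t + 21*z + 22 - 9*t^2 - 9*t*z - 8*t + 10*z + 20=-27*t^2 + t*(33 - 27*z) + 33*z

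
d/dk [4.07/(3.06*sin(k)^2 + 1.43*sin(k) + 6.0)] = -(24.9084*sin(k) + 5.8201)*cos(k)/(3.06*sin(k)^2 + 1.43*sin(k) + 6.0)^2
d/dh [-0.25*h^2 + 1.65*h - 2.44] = 1.65 - 0.5*h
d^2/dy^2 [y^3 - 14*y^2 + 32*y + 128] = 6*y - 28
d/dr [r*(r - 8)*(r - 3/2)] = 3*r^2 - 19*r + 12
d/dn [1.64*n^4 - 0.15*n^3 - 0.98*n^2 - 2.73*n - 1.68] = 6.56*n^3 - 0.45*n^2 - 1.96*n - 2.73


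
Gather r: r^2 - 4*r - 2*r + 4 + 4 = r^2 - 6*r + 8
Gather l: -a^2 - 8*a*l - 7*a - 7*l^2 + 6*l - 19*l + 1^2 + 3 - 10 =-a^2 - 7*a - 7*l^2 + l*(-8*a - 13) - 6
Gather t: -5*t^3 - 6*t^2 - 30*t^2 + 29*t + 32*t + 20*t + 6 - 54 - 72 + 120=-5*t^3 - 36*t^2 + 81*t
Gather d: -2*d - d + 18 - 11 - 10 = -3*d - 3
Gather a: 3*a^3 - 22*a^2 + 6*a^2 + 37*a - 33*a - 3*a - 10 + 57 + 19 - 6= 3*a^3 - 16*a^2 + a + 60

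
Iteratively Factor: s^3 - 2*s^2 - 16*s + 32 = (s + 4)*(s^2 - 6*s + 8) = (s - 2)*(s + 4)*(s - 4)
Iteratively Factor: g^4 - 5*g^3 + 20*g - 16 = (g + 2)*(g^3 - 7*g^2 + 14*g - 8) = (g - 2)*(g + 2)*(g^2 - 5*g + 4) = (g - 4)*(g - 2)*(g + 2)*(g - 1)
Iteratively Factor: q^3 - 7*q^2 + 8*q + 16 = (q - 4)*(q^2 - 3*q - 4) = (q - 4)^2*(q + 1)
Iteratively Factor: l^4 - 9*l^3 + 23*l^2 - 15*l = (l - 3)*(l^3 - 6*l^2 + 5*l) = (l - 5)*(l - 3)*(l^2 - l) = (l - 5)*(l - 3)*(l - 1)*(l)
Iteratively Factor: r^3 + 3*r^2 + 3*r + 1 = (r + 1)*(r^2 + 2*r + 1) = (r + 1)^2*(r + 1)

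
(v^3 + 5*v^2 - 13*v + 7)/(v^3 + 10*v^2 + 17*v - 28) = (v - 1)/(v + 4)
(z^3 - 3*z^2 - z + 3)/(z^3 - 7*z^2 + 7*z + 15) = (z - 1)/(z - 5)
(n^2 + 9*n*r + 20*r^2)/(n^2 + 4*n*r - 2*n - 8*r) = (n + 5*r)/(n - 2)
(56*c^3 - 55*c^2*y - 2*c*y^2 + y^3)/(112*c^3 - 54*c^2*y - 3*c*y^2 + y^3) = (-c + y)/(-2*c + y)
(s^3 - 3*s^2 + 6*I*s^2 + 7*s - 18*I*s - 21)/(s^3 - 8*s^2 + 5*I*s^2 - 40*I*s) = (s^3 + s^2*(-3 + 6*I) + s*(7 - 18*I) - 21)/(s*(s^2 + s*(-8 + 5*I) - 40*I))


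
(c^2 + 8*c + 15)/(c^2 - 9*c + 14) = (c^2 + 8*c + 15)/(c^2 - 9*c + 14)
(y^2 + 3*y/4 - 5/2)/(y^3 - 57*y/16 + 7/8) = 4*(4*y - 5)/(16*y^2 - 32*y + 7)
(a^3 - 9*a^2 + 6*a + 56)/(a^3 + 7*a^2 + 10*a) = (a^2 - 11*a + 28)/(a*(a + 5))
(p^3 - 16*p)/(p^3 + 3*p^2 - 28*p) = (p + 4)/(p + 7)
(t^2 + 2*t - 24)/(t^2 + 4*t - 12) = (t - 4)/(t - 2)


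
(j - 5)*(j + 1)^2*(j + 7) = j^4 + 4*j^3 - 30*j^2 - 68*j - 35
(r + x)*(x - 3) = r*x - 3*r + x^2 - 3*x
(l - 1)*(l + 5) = l^2 + 4*l - 5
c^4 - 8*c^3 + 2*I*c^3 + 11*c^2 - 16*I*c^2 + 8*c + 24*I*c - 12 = (c - 6)*(c - 2)*(c + I)^2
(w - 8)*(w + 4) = w^2 - 4*w - 32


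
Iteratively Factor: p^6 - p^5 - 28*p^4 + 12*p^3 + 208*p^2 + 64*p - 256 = (p + 2)*(p^5 - 3*p^4 - 22*p^3 + 56*p^2 + 96*p - 128) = (p - 1)*(p + 2)*(p^4 - 2*p^3 - 24*p^2 + 32*p + 128) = (p - 1)*(p + 2)^2*(p^3 - 4*p^2 - 16*p + 64) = (p - 4)*(p - 1)*(p + 2)^2*(p^2 - 16) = (p - 4)^2*(p - 1)*(p + 2)^2*(p + 4)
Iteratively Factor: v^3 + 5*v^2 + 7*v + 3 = (v + 1)*(v^2 + 4*v + 3) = (v + 1)*(v + 3)*(v + 1)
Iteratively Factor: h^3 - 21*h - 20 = (h - 5)*(h^2 + 5*h + 4) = (h - 5)*(h + 1)*(h + 4)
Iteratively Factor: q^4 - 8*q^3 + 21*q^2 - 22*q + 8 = (q - 4)*(q^3 - 4*q^2 + 5*q - 2) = (q - 4)*(q - 1)*(q^2 - 3*q + 2) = (q - 4)*(q - 1)^2*(q - 2)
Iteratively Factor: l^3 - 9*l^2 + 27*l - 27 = (l - 3)*(l^2 - 6*l + 9) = (l - 3)^2*(l - 3)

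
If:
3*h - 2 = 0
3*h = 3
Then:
No Solution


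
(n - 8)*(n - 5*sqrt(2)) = n^2 - 8*n - 5*sqrt(2)*n + 40*sqrt(2)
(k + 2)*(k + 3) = k^2 + 5*k + 6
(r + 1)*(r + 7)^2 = r^3 + 15*r^2 + 63*r + 49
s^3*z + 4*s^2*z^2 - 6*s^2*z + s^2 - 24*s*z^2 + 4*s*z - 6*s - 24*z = (s - 6)*(s + 4*z)*(s*z + 1)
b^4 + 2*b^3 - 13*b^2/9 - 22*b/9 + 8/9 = (b - 1)*(b - 1/3)*(b + 4/3)*(b + 2)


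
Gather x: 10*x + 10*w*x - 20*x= x*(10*w - 10)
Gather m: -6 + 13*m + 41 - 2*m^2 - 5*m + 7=-2*m^2 + 8*m + 42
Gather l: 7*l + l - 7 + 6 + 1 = 8*l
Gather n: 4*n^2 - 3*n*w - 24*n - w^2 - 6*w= 4*n^2 + n*(-3*w - 24) - w^2 - 6*w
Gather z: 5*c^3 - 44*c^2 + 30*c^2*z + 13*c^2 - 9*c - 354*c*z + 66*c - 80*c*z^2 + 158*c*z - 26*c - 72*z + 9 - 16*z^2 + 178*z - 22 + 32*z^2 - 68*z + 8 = 5*c^3 - 31*c^2 + 31*c + z^2*(16 - 80*c) + z*(30*c^2 - 196*c + 38) - 5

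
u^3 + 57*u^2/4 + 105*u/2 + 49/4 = (u + 1/4)*(u + 7)^2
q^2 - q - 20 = (q - 5)*(q + 4)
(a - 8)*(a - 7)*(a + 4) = a^3 - 11*a^2 - 4*a + 224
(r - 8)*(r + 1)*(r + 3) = r^3 - 4*r^2 - 29*r - 24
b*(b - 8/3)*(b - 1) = b^3 - 11*b^2/3 + 8*b/3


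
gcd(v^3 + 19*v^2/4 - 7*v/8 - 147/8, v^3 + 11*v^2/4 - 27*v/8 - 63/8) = v^2 + 5*v/4 - 21/4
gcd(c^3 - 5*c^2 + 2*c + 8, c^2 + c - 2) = 1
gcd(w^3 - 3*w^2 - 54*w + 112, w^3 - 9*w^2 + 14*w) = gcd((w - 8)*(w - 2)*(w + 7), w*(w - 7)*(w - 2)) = w - 2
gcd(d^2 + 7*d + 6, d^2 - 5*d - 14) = 1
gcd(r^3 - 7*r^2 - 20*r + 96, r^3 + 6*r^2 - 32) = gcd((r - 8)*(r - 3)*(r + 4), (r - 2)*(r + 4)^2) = r + 4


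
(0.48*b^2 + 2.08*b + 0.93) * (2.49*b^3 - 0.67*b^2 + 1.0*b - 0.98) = 1.1952*b^5 + 4.8576*b^4 + 1.4021*b^3 + 0.9865*b^2 - 1.1084*b - 0.9114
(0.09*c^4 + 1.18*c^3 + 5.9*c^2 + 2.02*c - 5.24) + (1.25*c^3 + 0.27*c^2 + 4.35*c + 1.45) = 0.09*c^4 + 2.43*c^3 + 6.17*c^2 + 6.37*c - 3.79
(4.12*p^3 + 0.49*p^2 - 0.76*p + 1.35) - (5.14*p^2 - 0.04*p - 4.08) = 4.12*p^3 - 4.65*p^2 - 0.72*p + 5.43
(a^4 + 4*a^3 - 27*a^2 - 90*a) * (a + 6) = a^5 + 10*a^4 - 3*a^3 - 252*a^2 - 540*a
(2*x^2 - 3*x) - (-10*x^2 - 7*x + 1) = 12*x^2 + 4*x - 1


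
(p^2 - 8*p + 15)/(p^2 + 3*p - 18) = (p - 5)/(p + 6)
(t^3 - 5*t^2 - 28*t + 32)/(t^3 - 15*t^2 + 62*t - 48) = (t + 4)/(t - 6)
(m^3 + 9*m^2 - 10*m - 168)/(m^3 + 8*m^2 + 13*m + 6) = (m^2 + 3*m - 28)/(m^2 + 2*m + 1)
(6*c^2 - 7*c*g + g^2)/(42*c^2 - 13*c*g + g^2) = (c - g)/(7*c - g)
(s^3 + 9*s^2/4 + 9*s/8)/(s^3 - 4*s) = (8*s^2 + 18*s + 9)/(8*(s^2 - 4))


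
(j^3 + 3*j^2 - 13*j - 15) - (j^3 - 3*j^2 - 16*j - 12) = 6*j^2 + 3*j - 3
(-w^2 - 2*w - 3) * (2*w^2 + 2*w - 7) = -2*w^4 - 6*w^3 - 3*w^2 + 8*w + 21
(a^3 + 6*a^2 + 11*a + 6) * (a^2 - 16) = a^5 + 6*a^4 - 5*a^3 - 90*a^2 - 176*a - 96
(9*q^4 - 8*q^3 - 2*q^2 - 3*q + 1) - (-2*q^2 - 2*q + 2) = 9*q^4 - 8*q^3 - q - 1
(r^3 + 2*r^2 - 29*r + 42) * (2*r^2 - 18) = 2*r^5 + 4*r^4 - 76*r^3 + 48*r^2 + 522*r - 756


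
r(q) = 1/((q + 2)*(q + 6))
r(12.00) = 0.00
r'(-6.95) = 0.27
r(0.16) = 0.08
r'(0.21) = -0.04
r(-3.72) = -0.25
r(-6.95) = 0.21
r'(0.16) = -0.05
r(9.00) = 0.01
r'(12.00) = 0.00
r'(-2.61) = -0.65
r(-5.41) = -0.50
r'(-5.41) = 0.70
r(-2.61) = -0.48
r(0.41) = 0.06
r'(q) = -1/((q + 2)*(q + 6)^2) - 1/((q + 2)^2*(q + 6)) = 2*(-q - 4)/(q^4 + 16*q^3 + 88*q^2 + 192*q + 144)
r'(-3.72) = -0.04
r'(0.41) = -0.04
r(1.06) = 0.05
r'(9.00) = 0.00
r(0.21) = 0.07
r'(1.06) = -0.02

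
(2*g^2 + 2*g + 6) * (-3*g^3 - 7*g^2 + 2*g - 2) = -6*g^5 - 20*g^4 - 28*g^3 - 42*g^2 + 8*g - 12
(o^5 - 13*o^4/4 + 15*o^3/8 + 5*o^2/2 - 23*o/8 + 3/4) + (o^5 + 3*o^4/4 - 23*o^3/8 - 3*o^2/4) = 2*o^5 - 5*o^4/2 - o^3 + 7*o^2/4 - 23*o/8 + 3/4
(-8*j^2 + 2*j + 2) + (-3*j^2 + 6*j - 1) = -11*j^2 + 8*j + 1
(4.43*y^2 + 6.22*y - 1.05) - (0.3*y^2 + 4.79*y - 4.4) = 4.13*y^2 + 1.43*y + 3.35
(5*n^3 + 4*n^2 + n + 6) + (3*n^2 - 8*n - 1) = 5*n^3 + 7*n^2 - 7*n + 5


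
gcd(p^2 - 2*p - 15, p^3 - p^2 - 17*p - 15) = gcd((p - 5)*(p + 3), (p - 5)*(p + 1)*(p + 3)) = p^2 - 2*p - 15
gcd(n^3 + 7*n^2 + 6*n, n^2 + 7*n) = n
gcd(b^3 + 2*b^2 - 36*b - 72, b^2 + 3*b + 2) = b + 2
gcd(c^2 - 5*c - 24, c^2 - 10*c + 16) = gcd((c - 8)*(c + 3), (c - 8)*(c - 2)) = c - 8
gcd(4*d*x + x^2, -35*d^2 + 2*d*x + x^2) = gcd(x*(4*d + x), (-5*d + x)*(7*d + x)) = 1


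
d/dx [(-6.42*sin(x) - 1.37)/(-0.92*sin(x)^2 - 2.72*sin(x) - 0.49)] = (-2.5208*sin(x) + 2.9532*cos(2*x) - 3.5338)*cos(x)/(0.92*sin(x)^2 + 2.72*sin(x) + 0.49)^2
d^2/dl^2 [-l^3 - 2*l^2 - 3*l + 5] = -6*l - 4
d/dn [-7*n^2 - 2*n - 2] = -14*n - 2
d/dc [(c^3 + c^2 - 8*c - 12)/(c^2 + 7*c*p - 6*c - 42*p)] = (-(2*c + 7*p - 6)*(c^3 + c^2 - 8*c - 12) + (3*c^2 + 2*c - 8)*(c^2 + 7*c*p - 6*c - 42*p))/(c^2 + 7*c*p - 6*c - 42*p)^2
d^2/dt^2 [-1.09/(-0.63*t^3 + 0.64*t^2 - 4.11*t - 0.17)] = ((1.3952 - 4.1202*t)*(0.63*t^3 - 0.64*t^2 + 4.11*t + 0.17) + 1.09*(1.89*t^2 - 1.28*t + 4.11)*(3.78*t^2 - 2.56*t + 8.22))/(0.63*t^3 - 0.64*t^2 + 4.11*t + 0.17)^3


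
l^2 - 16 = (l - 4)*(l + 4)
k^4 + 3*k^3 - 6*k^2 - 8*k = k*(k - 2)*(k + 1)*(k + 4)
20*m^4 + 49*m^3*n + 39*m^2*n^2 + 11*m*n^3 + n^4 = (m + n)^2*(4*m + n)*(5*m + n)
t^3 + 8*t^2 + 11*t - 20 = (t - 1)*(t + 4)*(t + 5)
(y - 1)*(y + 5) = y^2 + 4*y - 5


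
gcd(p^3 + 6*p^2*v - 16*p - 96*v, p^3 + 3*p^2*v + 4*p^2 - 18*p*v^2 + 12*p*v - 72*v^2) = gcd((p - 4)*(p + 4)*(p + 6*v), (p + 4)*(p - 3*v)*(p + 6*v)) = p^2 + 6*p*v + 4*p + 24*v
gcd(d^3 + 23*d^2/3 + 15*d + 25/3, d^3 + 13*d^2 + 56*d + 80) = d + 5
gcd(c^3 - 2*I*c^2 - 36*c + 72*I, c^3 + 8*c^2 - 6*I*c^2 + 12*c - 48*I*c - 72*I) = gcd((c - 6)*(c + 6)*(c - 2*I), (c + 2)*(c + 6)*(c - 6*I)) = c + 6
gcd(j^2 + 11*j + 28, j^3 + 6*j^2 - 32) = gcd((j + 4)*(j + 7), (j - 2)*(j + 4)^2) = j + 4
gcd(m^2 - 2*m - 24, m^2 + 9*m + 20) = m + 4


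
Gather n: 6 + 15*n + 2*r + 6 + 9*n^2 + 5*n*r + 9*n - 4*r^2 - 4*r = 9*n^2 + n*(5*r + 24) - 4*r^2 - 2*r + 12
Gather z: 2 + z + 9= z + 11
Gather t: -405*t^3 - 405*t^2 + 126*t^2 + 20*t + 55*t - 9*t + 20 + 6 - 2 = -405*t^3 - 279*t^2 + 66*t + 24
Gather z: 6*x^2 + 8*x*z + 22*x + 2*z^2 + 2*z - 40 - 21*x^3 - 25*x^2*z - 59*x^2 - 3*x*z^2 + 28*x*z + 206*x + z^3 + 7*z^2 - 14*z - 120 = -21*x^3 - 53*x^2 + 228*x + z^3 + z^2*(9 - 3*x) + z*(-25*x^2 + 36*x - 12) - 160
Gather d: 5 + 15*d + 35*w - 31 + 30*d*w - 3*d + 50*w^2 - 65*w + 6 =d*(30*w + 12) + 50*w^2 - 30*w - 20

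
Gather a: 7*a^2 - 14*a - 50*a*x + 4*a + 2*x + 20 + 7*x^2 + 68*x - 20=7*a^2 + a*(-50*x - 10) + 7*x^2 + 70*x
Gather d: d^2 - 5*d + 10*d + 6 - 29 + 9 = d^2 + 5*d - 14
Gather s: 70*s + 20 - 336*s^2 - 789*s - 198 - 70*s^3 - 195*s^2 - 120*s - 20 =-70*s^3 - 531*s^2 - 839*s - 198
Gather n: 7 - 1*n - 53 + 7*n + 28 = 6*n - 18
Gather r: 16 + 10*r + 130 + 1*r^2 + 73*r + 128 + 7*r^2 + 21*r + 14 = 8*r^2 + 104*r + 288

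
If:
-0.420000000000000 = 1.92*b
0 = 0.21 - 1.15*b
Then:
No Solution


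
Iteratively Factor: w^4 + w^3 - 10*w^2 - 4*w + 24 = (w - 2)*(w^3 + 3*w^2 - 4*w - 12) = (w - 2)^2*(w^2 + 5*w + 6) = (w - 2)^2*(w + 3)*(w + 2)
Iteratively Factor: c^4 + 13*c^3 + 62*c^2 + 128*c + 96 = (c + 3)*(c^3 + 10*c^2 + 32*c + 32) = (c + 3)*(c + 4)*(c^2 + 6*c + 8) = (c + 2)*(c + 3)*(c + 4)*(c + 4)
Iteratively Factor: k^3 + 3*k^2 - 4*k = (k + 4)*(k^2 - k) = k*(k + 4)*(k - 1)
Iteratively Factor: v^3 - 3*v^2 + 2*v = (v)*(v^2 - 3*v + 2) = v*(v - 1)*(v - 2)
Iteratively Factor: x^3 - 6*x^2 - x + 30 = (x - 3)*(x^2 - 3*x - 10) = (x - 5)*(x - 3)*(x + 2)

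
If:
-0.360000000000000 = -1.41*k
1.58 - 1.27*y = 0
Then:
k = 0.26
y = 1.24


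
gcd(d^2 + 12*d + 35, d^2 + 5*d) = d + 5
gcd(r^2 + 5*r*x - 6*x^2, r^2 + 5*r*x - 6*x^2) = -r^2 - 5*r*x + 6*x^2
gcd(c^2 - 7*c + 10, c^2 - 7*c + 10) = c^2 - 7*c + 10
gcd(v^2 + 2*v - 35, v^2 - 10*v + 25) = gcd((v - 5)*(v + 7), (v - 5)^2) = v - 5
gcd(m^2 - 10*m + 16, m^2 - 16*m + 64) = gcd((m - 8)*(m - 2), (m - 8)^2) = m - 8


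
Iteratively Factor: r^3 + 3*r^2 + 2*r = (r + 1)*(r^2 + 2*r) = (r + 1)*(r + 2)*(r)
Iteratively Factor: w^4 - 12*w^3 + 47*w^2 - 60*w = (w - 5)*(w^3 - 7*w^2 + 12*w) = (w - 5)*(w - 4)*(w^2 - 3*w) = (w - 5)*(w - 4)*(w - 3)*(w)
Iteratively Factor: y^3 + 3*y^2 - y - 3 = (y - 1)*(y^2 + 4*y + 3) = (y - 1)*(y + 1)*(y + 3)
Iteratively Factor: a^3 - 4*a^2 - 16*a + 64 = (a - 4)*(a^2 - 16) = (a - 4)*(a + 4)*(a - 4)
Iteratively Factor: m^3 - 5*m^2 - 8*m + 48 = (m - 4)*(m^2 - m - 12) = (m - 4)^2*(m + 3)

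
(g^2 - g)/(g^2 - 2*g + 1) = g/(g - 1)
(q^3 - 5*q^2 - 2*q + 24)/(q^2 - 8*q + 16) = (q^2 - q - 6)/(q - 4)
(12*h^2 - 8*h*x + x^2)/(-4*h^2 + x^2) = (-6*h + x)/(2*h + x)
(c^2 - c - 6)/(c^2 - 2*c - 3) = (c + 2)/(c + 1)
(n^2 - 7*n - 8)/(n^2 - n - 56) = (n + 1)/(n + 7)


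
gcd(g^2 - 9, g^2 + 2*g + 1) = 1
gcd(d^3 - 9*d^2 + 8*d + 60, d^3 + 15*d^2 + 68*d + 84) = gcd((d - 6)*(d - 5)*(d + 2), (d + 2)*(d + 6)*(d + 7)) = d + 2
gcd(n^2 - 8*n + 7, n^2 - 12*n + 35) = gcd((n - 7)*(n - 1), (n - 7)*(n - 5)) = n - 7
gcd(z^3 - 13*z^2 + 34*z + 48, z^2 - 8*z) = z - 8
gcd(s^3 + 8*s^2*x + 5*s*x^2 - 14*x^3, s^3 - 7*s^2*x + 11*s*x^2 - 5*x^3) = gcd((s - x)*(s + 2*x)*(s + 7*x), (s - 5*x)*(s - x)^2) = -s + x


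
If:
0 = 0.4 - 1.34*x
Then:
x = 0.30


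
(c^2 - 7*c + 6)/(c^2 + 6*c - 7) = (c - 6)/(c + 7)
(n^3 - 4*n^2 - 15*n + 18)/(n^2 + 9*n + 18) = (n^2 - 7*n + 6)/(n + 6)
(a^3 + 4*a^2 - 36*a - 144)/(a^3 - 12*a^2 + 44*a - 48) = (a^2 + 10*a + 24)/(a^2 - 6*a + 8)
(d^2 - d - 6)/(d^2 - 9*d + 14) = (d^2 - d - 6)/(d^2 - 9*d + 14)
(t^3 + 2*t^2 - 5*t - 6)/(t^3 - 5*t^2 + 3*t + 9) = (t^2 + t - 6)/(t^2 - 6*t + 9)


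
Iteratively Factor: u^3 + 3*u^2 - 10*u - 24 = (u + 2)*(u^2 + u - 12) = (u - 3)*(u + 2)*(u + 4)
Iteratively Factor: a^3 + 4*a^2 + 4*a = (a + 2)*(a^2 + 2*a) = a*(a + 2)*(a + 2)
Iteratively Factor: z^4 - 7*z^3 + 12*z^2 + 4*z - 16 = (z - 2)*(z^3 - 5*z^2 + 2*z + 8) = (z - 2)^2*(z^2 - 3*z - 4) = (z - 2)^2*(z + 1)*(z - 4)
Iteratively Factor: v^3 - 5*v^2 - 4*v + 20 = (v + 2)*(v^2 - 7*v + 10) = (v - 2)*(v + 2)*(v - 5)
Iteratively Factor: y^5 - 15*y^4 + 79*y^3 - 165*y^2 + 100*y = (y - 5)*(y^4 - 10*y^3 + 29*y^2 - 20*y) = (y - 5)^2*(y^3 - 5*y^2 + 4*y) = y*(y - 5)^2*(y^2 - 5*y + 4) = y*(y - 5)^2*(y - 1)*(y - 4)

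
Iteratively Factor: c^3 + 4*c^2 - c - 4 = (c - 1)*(c^2 + 5*c + 4) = (c - 1)*(c + 1)*(c + 4)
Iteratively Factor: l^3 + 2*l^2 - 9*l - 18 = (l - 3)*(l^2 + 5*l + 6) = (l - 3)*(l + 2)*(l + 3)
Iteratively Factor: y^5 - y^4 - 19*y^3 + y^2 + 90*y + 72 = (y - 4)*(y^4 + 3*y^3 - 7*y^2 - 27*y - 18) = (y - 4)*(y + 2)*(y^3 + y^2 - 9*y - 9) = (y - 4)*(y + 1)*(y + 2)*(y^2 - 9) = (y - 4)*(y - 3)*(y + 1)*(y + 2)*(y + 3)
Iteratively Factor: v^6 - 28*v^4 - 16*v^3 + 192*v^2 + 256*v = (v - 4)*(v^5 + 4*v^4 - 12*v^3 - 64*v^2 - 64*v) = v*(v - 4)*(v^4 + 4*v^3 - 12*v^2 - 64*v - 64) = v*(v - 4)*(v + 4)*(v^3 - 12*v - 16) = v*(v - 4)^2*(v + 4)*(v^2 + 4*v + 4) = v*(v - 4)^2*(v + 2)*(v + 4)*(v + 2)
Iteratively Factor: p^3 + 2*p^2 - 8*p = (p)*(p^2 + 2*p - 8) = p*(p - 2)*(p + 4)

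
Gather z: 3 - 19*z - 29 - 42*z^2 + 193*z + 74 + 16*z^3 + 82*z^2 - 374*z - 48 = 16*z^3 + 40*z^2 - 200*z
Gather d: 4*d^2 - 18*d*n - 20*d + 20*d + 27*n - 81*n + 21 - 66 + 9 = 4*d^2 - 18*d*n - 54*n - 36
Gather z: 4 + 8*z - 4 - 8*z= 0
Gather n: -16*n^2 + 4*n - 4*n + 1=1 - 16*n^2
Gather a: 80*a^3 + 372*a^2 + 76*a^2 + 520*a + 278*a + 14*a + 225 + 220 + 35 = 80*a^3 + 448*a^2 + 812*a + 480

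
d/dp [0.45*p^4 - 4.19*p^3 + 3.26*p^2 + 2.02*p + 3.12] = 1.8*p^3 - 12.57*p^2 + 6.52*p + 2.02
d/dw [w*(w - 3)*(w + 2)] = 3*w^2 - 2*w - 6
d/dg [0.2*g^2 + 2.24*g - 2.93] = 0.4*g + 2.24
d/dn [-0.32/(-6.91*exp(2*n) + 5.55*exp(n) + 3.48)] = (1.776 - 4.4224*exp(n))*exp(n)/(-6.91*exp(2*n) + 5.55*exp(n) + 3.48)^2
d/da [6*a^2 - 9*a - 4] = 12*a - 9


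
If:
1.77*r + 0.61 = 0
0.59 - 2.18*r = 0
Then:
No Solution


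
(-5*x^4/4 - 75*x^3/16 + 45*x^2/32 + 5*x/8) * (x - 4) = -5*x^5/4 + 5*x^4/16 + 645*x^3/32 - 5*x^2 - 5*x/2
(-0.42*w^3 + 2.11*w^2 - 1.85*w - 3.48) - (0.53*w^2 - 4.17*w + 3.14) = -0.42*w^3 + 1.58*w^2 + 2.32*w - 6.62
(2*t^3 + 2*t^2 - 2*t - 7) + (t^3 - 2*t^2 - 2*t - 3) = 3*t^3 - 4*t - 10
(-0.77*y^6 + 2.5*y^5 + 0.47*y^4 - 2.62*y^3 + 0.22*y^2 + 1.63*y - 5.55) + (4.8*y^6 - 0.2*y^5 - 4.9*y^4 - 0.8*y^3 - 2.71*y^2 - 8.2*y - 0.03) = 4.03*y^6 + 2.3*y^5 - 4.43*y^4 - 3.42*y^3 - 2.49*y^2 - 6.57*y - 5.58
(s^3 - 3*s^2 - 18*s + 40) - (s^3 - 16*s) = -3*s^2 - 2*s + 40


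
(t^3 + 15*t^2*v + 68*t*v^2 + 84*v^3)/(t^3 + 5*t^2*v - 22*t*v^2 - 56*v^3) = (t + 6*v)/(t - 4*v)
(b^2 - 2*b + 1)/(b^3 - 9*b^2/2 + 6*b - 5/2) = 2/(2*b - 5)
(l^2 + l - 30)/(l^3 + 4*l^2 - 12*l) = (l - 5)/(l*(l - 2))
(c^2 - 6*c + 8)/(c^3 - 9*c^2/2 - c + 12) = 2/(2*c + 3)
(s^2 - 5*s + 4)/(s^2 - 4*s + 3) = (s - 4)/(s - 3)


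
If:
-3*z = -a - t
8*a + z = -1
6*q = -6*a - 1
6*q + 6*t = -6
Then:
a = -1/12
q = -1/12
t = -11/12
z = -1/3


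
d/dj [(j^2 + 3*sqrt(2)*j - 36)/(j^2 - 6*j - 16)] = (-6*j^2 - 3*sqrt(2)*j^2 + 40*j - 216 - 48*sqrt(2))/(j^4 - 12*j^3 + 4*j^2 + 192*j + 256)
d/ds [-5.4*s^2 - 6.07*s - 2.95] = -10.8*s - 6.07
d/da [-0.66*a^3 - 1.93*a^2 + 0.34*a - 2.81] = -1.98*a^2 - 3.86*a + 0.34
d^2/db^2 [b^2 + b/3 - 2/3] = 2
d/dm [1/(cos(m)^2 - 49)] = 2*sin(m)*cos(m)/(cos(m)^2 - 49)^2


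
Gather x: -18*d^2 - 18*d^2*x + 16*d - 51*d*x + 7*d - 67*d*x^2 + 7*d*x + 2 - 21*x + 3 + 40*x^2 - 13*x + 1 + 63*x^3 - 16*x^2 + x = -18*d^2 + 23*d + 63*x^3 + x^2*(24 - 67*d) + x*(-18*d^2 - 44*d - 33) + 6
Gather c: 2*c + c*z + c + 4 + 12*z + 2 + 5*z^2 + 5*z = c*(z + 3) + 5*z^2 + 17*z + 6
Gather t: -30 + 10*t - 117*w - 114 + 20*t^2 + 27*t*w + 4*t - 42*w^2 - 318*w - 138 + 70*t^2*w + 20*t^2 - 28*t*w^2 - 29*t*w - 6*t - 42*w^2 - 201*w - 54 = t^2*(70*w + 40) + t*(-28*w^2 - 2*w + 8) - 84*w^2 - 636*w - 336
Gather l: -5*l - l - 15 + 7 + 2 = -6*l - 6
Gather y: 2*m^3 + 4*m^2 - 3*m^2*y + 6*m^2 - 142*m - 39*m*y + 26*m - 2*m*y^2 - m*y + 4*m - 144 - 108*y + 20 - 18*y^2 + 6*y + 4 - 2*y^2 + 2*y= 2*m^3 + 10*m^2 - 112*m + y^2*(-2*m - 20) + y*(-3*m^2 - 40*m - 100) - 120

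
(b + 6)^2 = b^2 + 12*b + 36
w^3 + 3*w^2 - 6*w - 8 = (w - 2)*(w + 1)*(w + 4)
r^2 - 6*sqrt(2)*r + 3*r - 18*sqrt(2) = (r + 3)*(r - 6*sqrt(2))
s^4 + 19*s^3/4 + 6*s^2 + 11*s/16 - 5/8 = (s - 1/4)*(s + 1/2)*(s + 2)*(s + 5/2)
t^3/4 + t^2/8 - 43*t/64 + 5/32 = (t/4 + 1/2)*(t - 5/4)*(t - 1/4)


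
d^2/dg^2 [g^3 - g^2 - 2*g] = 6*g - 2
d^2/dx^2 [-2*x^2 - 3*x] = -4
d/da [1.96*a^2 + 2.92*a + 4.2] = 3.92*a + 2.92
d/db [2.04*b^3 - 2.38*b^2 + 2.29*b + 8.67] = 6.12*b^2 - 4.76*b + 2.29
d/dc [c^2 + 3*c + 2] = 2*c + 3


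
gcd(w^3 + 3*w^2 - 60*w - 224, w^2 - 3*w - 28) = w + 4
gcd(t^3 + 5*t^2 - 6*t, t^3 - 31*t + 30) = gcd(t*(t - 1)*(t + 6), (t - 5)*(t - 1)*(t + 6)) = t^2 + 5*t - 6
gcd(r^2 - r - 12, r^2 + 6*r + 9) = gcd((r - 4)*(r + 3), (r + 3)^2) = r + 3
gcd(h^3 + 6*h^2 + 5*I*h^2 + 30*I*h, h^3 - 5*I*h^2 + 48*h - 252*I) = 1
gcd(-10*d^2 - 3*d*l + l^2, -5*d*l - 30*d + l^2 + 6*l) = 5*d - l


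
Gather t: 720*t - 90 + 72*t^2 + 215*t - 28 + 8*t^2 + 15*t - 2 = 80*t^2 + 950*t - 120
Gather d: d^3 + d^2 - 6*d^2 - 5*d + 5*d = d^3 - 5*d^2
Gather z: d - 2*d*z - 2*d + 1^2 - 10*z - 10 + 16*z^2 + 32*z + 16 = -d + 16*z^2 + z*(22 - 2*d) + 7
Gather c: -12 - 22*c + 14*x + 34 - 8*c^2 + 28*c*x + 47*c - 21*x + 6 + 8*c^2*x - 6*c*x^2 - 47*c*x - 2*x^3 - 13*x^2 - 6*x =c^2*(8*x - 8) + c*(-6*x^2 - 19*x + 25) - 2*x^3 - 13*x^2 - 13*x + 28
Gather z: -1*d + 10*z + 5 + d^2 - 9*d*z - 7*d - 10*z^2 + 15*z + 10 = d^2 - 8*d - 10*z^2 + z*(25 - 9*d) + 15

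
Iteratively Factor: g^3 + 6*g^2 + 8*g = (g + 2)*(g^2 + 4*g) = (g + 2)*(g + 4)*(g)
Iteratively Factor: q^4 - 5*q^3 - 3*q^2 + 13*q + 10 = (q - 5)*(q^3 - 3*q - 2) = (q - 5)*(q - 2)*(q^2 + 2*q + 1) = (q - 5)*(q - 2)*(q + 1)*(q + 1)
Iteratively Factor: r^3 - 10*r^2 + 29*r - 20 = (r - 1)*(r^2 - 9*r + 20) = (r - 5)*(r - 1)*(r - 4)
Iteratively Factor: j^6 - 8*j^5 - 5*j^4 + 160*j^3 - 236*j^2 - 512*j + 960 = (j + 2)*(j^5 - 10*j^4 + 15*j^3 + 130*j^2 - 496*j + 480) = (j - 3)*(j + 2)*(j^4 - 7*j^3 - 6*j^2 + 112*j - 160) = (j - 5)*(j - 3)*(j + 2)*(j^3 - 2*j^2 - 16*j + 32) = (j - 5)*(j - 3)*(j - 2)*(j + 2)*(j^2 - 16) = (j - 5)*(j - 3)*(j - 2)*(j + 2)*(j + 4)*(j - 4)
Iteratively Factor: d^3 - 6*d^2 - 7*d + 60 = (d + 3)*(d^2 - 9*d + 20) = (d - 5)*(d + 3)*(d - 4)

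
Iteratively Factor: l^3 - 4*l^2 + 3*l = (l)*(l^2 - 4*l + 3) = l*(l - 1)*(l - 3)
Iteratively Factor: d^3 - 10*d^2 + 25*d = (d)*(d^2 - 10*d + 25) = d*(d - 5)*(d - 5)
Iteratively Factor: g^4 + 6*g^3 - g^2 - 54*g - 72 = (g + 2)*(g^3 + 4*g^2 - 9*g - 36) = (g + 2)*(g + 4)*(g^2 - 9) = (g - 3)*(g + 2)*(g + 4)*(g + 3)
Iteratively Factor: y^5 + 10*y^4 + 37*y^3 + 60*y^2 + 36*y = (y)*(y^4 + 10*y^3 + 37*y^2 + 60*y + 36) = y*(y + 2)*(y^3 + 8*y^2 + 21*y + 18) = y*(y + 2)^2*(y^2 + 6*y + 9) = y*(y + 2)^2*(y + 3)*(y + 3)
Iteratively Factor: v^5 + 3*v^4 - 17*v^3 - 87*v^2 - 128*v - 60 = (v - 5)*(v^4 + 8*v^3 + 23*v^2 + 28*v + 12) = (v - 5)*(v + 2)*(v^3 + 6*v^2 + 11*v + 6) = (v - 5)*(v + 2)*(v + 3)*(v^2 + 3*v + 2) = (v - 5)*(v + 1)*(v + 2)*(v + 3)*(v + 2)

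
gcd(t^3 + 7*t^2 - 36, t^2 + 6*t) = t + 6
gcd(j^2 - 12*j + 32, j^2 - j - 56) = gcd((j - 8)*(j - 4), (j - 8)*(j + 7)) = j - 8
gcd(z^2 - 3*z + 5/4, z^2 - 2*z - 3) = 1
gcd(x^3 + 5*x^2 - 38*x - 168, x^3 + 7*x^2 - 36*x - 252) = x^2 + x - 42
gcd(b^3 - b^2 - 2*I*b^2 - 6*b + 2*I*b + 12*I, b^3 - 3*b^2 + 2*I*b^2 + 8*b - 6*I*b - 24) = b^2 + b*(-3 - 2*I) + 6*I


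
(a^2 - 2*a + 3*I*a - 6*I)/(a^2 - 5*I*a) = (a^2 + a*(-2 + 3*I) - 6*I)/(a*(a - 5*I))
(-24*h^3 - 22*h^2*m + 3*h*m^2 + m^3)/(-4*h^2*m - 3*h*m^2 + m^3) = (6*h + m)/m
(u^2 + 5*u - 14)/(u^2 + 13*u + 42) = (u - 2)/(u + 6)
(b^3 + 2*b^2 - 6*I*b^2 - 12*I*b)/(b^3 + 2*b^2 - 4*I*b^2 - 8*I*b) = (b - 6*I)/(b - 4*I)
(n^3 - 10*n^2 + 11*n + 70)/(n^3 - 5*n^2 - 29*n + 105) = (n^2 - 3*n - 10)/(n^2 + 2*n - 15)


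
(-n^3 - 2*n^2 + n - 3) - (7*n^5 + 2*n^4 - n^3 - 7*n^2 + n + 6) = -7*n^5 - 2*n^4 + 5*n^2 - 9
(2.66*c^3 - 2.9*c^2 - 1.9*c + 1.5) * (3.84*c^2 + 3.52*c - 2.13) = 10.2144*c^5 - 1.7728*c^4 - 23.1698*c^3 + 5.249*c^2 + 9.327*c - 3.195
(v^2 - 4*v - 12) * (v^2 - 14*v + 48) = v^4 - 18*v^3 + 92*v^2 - 24*v - 576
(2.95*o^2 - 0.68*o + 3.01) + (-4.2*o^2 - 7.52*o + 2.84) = -1.25*o^2 - 8.2*o + 5.85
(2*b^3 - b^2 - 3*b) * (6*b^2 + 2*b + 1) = 12*b^5 - 2*b^4 - 18*b^3 - 7*b^2 - 3*b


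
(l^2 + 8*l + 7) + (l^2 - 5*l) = 2*l^2 + 3*l + 7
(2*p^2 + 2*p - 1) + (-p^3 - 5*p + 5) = -p^3 + 2*p^2 - 3*p + 4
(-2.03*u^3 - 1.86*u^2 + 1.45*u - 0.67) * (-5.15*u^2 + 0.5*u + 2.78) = 10.4545*u^5 + 8.564*u^4 - 14.0409*u^3 - 0.9953*u^2 + 3.696*u - 1.8626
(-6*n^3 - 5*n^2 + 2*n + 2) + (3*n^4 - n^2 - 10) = 3*n^4 - 6*n^3 - 6*n^2 + 2*n - 8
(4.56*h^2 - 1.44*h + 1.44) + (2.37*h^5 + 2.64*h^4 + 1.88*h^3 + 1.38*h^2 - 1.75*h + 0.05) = 2.37*h^5 + 2.64*h^4 + 1.88*h^3 + 5.94*h^2 - 3.19*h + 1.49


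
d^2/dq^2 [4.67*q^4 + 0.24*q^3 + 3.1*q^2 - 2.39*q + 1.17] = 56.04*q^2 + 1.44*q + 6.2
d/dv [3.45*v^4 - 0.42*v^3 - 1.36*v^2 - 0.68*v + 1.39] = 13.8*v^3 - 1.26*v^2 - 2.72*v - 0.68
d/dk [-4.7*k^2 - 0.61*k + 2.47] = -9.4*k - 0.61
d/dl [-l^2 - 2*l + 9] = -2*l - 2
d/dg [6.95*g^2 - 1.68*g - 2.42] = 13.9*g - 1.68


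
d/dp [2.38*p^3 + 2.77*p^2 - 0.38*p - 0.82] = 7.14*p^2 + 5.54*p - 0.38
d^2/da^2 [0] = 0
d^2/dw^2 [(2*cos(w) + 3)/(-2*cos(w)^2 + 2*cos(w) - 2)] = (-18*sin(w)^4*cos(w) - 14*sin(w)^4 + 3*sin(w)^2 - 61*cos(w)/4 + 9*cos(3*w)/4 + cos(5*w) + 15)/(2*(sin(w)^2 + cos(w) - 2)^3)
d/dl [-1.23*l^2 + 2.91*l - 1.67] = 2.91 - 2.46*l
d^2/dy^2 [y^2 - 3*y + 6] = 2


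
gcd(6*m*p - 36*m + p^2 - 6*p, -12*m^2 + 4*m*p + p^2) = 6*m + p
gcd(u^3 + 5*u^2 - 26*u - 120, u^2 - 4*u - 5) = u - 5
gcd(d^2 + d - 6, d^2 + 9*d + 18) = d + 3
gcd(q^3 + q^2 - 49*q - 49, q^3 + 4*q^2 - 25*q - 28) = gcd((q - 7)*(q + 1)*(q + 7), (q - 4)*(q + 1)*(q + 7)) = q^2 + 8*q + 7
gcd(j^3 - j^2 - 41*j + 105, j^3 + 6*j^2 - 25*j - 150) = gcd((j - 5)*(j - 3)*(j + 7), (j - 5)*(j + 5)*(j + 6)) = j - 5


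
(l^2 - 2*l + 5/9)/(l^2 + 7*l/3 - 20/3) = (l - 1/3)/(l + 4)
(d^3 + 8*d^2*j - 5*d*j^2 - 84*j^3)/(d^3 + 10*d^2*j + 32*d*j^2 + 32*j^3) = (d^2 + 4*d*j - 21*j^2)/(d^2 + 6*d*j + 8*j^2)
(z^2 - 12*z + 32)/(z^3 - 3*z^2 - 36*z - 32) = (z - 4)/(z^2 + 5*z + 4)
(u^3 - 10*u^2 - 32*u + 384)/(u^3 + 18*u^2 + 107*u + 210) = (u^2 - 16*u + 64)/(u^2 + 12*u + 35)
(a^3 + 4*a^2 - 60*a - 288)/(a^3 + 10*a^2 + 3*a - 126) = (a^2 - 2*a - 48)/(a^2 + 4*a - 21)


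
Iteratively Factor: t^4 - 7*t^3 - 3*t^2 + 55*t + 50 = (t - 5)*(t^3 - 2*t^2 - 13*t - 10) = (t - 5)*(t + 2)*(t^2 - 4*t - 5) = (t - 5)^2*(t + 2)*(t + 1)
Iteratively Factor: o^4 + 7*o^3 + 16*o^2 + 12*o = (o + 3)*(o^3 + 4*o^2 + 4*o) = o*(o + 3)*(o^2 + 4*o + 4) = o*(o + 2)*(o + 3)*(o + 2)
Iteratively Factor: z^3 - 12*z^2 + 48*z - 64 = (z - 4)*(z^2 - 8*z + 16) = (z - 4)^2*(z - 4)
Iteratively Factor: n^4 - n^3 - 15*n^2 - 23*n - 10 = (n + 2)*(n^3 - 3*n^2 - 9*n - 5) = (n - 5)*(n + 2)*(n^2 + 2*n + 1) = (n - 5)*(n + 1)*(n + 2)*(n + 1)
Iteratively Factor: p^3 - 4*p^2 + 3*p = (p)*(p^2 - 4*p + 3) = p*(p - 3)*(p - 1)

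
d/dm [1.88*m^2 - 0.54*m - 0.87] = 3.76*m - 0.54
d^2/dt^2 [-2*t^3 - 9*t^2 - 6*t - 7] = -12*t - 18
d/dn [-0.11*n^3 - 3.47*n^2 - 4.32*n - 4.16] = -0.33*n^2 - 6.94*n - 4.32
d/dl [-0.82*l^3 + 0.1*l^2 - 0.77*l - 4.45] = -2.46*l^2 + 0.2*l - 0.77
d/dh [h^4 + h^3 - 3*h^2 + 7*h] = 4*h^3 + 3*h^2 - 6*h + 7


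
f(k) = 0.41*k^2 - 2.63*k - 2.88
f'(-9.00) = -10.01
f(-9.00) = 54.00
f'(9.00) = 4.75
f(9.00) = 6.66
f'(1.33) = -1.54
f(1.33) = -5.65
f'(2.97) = -0.19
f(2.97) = -7.07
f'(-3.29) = -5.33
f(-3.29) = 10.21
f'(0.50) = -2.22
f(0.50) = -4.09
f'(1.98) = -1.01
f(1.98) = -6.48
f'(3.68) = 0.39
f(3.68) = -7.01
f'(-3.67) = -5.64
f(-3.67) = 12.29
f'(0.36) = -2.33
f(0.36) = -3.77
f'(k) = 0.82*k - 2.63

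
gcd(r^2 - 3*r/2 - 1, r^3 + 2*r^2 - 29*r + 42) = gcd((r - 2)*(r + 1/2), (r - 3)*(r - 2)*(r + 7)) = r - 2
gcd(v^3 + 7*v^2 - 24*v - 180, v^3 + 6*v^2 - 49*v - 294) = v + 6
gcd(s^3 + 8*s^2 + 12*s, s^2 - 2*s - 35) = 1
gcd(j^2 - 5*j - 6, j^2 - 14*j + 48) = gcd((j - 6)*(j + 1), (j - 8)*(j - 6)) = j - 6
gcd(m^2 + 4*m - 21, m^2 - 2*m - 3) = m - 3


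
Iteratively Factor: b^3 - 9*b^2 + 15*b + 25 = (b - 5)*(b^2 - 4*b - 5) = (b - 5)^2*(b + 1)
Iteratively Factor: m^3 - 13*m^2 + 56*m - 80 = (m - 5)*(m^2 - 8*m + 16) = (m - 5)*(m - 4)*(m - 4)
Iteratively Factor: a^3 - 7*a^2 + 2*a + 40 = (a - 5)*(a^2 - 2*a - 8) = (a - 5)*(a - 4)*(a + 2)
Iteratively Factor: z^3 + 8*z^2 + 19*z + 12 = (z + 3)*(z^2 + 5*z + 4) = (z + 3)*(z + 4)*(z + 1)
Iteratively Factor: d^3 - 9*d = (d)*(d^2 - 9) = d*(d - 3)*(d + 3)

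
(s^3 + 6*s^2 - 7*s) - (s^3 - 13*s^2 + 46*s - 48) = 19*s^2 - 53*s + 48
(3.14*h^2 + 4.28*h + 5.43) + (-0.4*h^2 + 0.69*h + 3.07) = 2.74*h^2 + 4.97*h + 8.5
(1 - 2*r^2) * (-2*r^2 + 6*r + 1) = 4*r^4 - 12*r^3 - 4*r^2 + 6*r + 1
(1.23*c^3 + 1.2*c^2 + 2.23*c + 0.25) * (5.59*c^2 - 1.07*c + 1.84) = 6.8757*c^5 + 5.3919*c^4 + 13.4449*c^3 + 1.2194*c^2 + 3.8357*c + 0.46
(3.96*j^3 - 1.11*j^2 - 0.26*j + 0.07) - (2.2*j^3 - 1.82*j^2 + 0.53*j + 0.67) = 1.76*j^3 + 0.71*j^2 - 0.79*j - 0.6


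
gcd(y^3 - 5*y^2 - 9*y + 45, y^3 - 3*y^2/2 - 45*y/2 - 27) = y + 3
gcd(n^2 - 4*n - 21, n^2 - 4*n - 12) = 1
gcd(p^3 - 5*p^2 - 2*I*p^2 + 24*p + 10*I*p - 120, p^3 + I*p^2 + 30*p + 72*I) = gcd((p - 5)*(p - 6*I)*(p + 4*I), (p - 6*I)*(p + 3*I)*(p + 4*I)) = p^2 - 2*I*p + 24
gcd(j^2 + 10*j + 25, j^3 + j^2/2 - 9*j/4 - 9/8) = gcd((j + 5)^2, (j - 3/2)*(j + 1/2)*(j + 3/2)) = 1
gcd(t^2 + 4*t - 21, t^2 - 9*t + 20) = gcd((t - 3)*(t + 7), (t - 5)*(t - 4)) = 1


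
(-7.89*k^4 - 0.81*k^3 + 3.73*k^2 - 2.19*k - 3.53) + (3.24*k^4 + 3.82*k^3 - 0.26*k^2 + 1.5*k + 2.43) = -4.65*k^4 + 3.01*k^3 + 3.47*k^2 - 0.69*k - 1.1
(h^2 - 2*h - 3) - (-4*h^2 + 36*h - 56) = 5*h^2 - 38*h + 53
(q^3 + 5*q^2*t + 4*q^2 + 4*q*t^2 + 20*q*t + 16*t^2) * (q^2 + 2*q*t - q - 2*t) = q^5 + 7*q^4*t + 3*q^4 + 14*q^3*t^2 + 21*q^3*t - 4*q^3 + 8*q^2*t^3 + 42*q^2*t^2 - 28*q^2*t + 24*q*t^3 - 56*q*t^2 - 32*t^3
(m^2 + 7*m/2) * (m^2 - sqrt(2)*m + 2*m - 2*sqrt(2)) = m^4 - sqrt(2)*m^3 + 11*m^3/2 - 11*sqrt(2)*m^2/2 + 7*m^2 - 7*sqrt(2)*m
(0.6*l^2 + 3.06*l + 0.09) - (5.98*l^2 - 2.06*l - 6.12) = -5.38*l^2 + 5.12*l + 6.21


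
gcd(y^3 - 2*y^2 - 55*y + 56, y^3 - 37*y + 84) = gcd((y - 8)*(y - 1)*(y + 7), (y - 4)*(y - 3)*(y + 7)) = y + 7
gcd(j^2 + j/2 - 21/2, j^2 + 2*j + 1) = 1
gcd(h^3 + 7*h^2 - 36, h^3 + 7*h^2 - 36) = h^3 + 7*h^2 - 36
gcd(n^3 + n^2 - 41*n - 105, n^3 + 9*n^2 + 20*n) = n + 5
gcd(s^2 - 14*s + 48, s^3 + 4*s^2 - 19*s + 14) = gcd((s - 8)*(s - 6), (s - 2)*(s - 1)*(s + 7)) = 1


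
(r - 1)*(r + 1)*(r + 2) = r^3 + 2*r^2 - r - 2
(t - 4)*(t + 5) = t^2 + t - 20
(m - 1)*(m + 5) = m^2 + 4*m - 5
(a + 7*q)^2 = a^2 + 14*a*q + 49*q^2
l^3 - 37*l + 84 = (l - 4)*(l - 3)*(l + 7)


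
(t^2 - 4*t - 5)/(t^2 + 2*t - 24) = (t^2 - 4*t - 5)/(t^2 + 2*t - 24)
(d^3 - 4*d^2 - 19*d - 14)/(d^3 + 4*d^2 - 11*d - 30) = (d^2 - 6*d - 7)/(d^2 + 2*d - 15)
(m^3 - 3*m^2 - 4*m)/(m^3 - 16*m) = (m + 1)/(m + 4)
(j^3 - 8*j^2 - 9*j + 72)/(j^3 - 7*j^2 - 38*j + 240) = (j^2 - 9)/(j^2 + j - 30)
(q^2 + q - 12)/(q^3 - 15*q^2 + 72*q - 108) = (q + 4)/(q^2 - 12*q + 36)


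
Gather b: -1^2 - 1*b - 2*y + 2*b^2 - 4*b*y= 2*b^2 + b*(-4*y - 1) - 2*y - 1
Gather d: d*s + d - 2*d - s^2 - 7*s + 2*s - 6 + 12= d*(s - 1) - s^2 - 5*s + 6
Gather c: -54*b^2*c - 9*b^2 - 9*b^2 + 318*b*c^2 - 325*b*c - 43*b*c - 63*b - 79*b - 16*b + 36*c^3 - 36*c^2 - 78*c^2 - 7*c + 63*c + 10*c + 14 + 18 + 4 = -18*b^2 - 158*b + 36*c^3 + c^2*(318*b - 114) + c*(-54*b^2 - 368*b + 66) + 36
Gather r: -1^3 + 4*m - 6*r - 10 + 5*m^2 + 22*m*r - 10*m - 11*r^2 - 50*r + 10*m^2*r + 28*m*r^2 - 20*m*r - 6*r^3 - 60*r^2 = 5*m^2 - 6*m - 6*r^3 + r^2*(28*m - 71) + r*(10*m^2 + 2*m - 56) - 11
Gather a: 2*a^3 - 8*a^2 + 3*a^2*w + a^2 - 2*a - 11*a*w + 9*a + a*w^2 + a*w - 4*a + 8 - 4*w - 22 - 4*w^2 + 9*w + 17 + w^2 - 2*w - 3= 2*a^3 + a^2*(3*w - 7) + a*(w^2 - 10*w + 3) - 3*w^2 + 3*w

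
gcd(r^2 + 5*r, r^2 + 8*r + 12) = 1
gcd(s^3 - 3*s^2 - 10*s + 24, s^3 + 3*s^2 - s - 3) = s + 3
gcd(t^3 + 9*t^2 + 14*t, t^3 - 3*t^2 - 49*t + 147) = t + 7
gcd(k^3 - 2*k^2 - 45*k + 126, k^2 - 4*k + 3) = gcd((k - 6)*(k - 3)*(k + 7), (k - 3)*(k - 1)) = k - 3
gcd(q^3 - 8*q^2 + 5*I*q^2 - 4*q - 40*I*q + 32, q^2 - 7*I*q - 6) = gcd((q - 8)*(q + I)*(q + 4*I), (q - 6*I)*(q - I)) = 1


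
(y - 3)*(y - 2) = y^2 - 5*y + 6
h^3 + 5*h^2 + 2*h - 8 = (h - 1)*(h + 2)*(h + 4)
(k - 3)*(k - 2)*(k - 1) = k^3 - 6*k^2 + 11*k - 6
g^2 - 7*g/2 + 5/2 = (g - 5/2)*(g - 1)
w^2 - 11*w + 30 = (w - 6)*(w - 5)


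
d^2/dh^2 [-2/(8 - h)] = 4/(h - 8)^3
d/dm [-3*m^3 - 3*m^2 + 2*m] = -9*m^2 - 6*m + 2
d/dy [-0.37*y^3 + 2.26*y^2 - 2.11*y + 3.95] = -1.11*y^2 + 4.52*y - 2.11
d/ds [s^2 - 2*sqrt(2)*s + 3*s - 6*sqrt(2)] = 2*s - 2*sqrt(2) + 3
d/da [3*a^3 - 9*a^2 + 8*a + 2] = 9*a^2 - 18*a + 8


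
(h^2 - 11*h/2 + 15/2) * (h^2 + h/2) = h^4 - 5*h^3 + 19*h^2/4 + 15*h/4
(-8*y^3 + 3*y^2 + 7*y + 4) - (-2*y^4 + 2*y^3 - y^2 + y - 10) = 2*y^4 - 10*y^3 + 4*y^2 + 6*y + 14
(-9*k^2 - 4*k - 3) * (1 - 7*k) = 63*k^3 + 19*k^2 + 17*k - 3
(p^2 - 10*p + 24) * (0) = 0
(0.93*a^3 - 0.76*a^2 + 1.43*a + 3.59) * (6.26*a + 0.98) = 5.8218*a^4 - 3.8462*a^3 + 8.207*a^2 + 23.8748*a + 3.5182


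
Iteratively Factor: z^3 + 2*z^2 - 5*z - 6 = (z + 1)*(z^2 + z - 6) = (z - 2)*(z + 1)*(z + 3)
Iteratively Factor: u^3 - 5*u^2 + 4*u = (u - 1)*(u^2 - 4*u) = (u - 4)*(u - 1)*(u)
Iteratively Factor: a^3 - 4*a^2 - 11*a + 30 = (a - 2)*(a^2 - 2*a - 15) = (a - 5)*(a - 2)*(a + 3)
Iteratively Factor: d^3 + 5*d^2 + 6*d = (d + 2)*(d^2 + 3*d) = d*(d + 2)*(d + 3)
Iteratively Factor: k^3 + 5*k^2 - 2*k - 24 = (k - 2)*(k^2 + 7*k + 12) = (k - 2)*(k + 4)*(k + 3)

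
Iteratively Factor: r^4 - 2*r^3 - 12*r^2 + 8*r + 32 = (r + 2)*(r^3 - 4*r^2 - 4*r + 16) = (r - 4)*(r + 2)*(r^2 - 4) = (r - 4)*(r + 2)^2*(r - 2)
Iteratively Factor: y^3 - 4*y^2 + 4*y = (y - 2)*(y^2 - 2*y) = y*(y - 2)*(y - 2)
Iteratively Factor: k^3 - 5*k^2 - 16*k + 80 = (k - 4)*(k^2 - k - 20) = (k - 4)*(k + 4)*(k - 5)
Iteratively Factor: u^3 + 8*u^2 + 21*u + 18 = (u + 2)*(u^2 + 6*u + 9) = (u + 2)*(u + 3)*(u + 3)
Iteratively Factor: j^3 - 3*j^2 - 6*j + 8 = (j - 1)*(j^2 - 2*j - 8) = (j - 4)*(j - 1)*(j + 2)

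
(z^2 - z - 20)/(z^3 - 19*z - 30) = (z + 4)/(z^2 + 5*z + 6)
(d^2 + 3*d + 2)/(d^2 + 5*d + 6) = (d + 1)/(d + 3)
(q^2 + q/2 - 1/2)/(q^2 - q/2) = (q + 1)/q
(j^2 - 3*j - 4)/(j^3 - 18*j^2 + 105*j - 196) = (j + 1)/(j^2 - 14*j + 49)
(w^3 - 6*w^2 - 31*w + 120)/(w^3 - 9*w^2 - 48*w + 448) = (w^2 + 2*w - 15)/(w^2 - w - 56)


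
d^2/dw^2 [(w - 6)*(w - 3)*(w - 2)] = 6*w - 22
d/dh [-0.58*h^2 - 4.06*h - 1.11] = -1.16*h - 4.06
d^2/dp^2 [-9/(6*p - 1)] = -648/(6*p - 1)^3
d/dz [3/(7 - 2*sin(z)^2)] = 6*sin(2*z)/(cos(2*z) + 6)^2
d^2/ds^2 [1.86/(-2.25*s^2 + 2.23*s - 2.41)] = (18.8325*s^2 - 18.6651*s - 1.86*(4.5*s - 2.23)*(9.0*s - 4.46) + 20.1717)/(2.25*s^2 - 2.23*s + 2.41)^3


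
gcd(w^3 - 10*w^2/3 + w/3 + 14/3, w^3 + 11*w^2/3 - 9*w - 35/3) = w^2 - 4*w/3 - 7/3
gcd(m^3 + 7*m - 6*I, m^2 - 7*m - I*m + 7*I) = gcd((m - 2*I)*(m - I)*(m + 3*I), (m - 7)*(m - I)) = m - I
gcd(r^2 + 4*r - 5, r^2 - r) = r - 1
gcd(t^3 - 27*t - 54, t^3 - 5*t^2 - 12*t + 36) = t^2 - 3*t - 18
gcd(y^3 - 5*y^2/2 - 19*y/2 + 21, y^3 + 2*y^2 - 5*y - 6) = y^2 + y - 6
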